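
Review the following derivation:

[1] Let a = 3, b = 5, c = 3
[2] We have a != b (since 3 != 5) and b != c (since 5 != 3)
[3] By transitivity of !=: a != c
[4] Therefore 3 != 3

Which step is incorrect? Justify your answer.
Step 3: By transitivity of !=: a != c

Step 3 incorrectly applies transitivity to the '!=' relation. Transitivity states: if a R b and b R c, then a R c. However, '!=' is not transitive. Counterexample: 3 != 5 and 5 != 3, but 3 = 3 (both equal 3). Transitivity holds for relations like <, <=, =, but not for !=.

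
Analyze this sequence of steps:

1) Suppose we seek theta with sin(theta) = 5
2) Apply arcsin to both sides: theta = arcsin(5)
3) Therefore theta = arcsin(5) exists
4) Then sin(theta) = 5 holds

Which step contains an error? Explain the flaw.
Step 2: Apply arcsin to both sides: theta = arcsin(5)

Step 2 applies arcsin to 5. However, arcsin(x) is only defined for x in [-1, 1] because sin(theta) can only produce values in that range. Since |5| > 1, arcsin(5) is undefined. There is no angle whose sine equals 5.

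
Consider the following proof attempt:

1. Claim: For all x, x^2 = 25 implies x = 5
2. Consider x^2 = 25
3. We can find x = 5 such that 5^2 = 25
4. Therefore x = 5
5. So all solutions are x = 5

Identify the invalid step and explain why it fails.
Step 4: Therefore x = 5

Step 4 incorrectly concludes that x = 5 is the only solution. The proof shows that x = 5 is A solution (existence), but does not show it is the ONLY solution (uniqueness). In fact, x = -5 is also a solution since (-5)^2 = 25. Finding one solution doesn't prove there are no others.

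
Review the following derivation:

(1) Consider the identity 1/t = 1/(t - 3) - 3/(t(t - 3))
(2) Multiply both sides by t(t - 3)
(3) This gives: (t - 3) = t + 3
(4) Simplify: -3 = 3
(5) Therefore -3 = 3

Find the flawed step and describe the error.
Step 3: This gives: (t - 3) = t + 3

Step 3 makes a sign error when clearing denominators. Multiplying -3/(t(t - 3)) by t(t - 3) gives -3, not +3. The correct result is (t - 3) = t - 3, which is trivially true, not (t - 3) = t + 3. (Step 1 is a valid identity: 1/(t - 3) - 3/(t(t - 3)) = (t - 3)/(t(t - 3)) = 1/t.)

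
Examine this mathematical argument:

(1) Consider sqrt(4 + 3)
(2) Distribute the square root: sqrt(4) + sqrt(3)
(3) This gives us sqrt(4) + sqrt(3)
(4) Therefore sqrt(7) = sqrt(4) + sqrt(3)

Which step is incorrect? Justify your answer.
Step 2: Distribute the square root: sqrt(4) + sqrt(3)

Step 2 incorrectly 'distributes' the square root over addition. The square root function does not distribute: sqrt(a + b) ≠ sqrt(a) + sqrt(b). In fact, sqrt(4 + 3) = sqrt(7) ≈ 2.6458, while sqrt(4) + sqrt(3) ≈ 3.7321.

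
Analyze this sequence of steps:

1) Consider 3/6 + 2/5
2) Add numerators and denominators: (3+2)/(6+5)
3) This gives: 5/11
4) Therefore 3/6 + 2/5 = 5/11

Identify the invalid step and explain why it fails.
Step 2: Add numerators and denominators: (3+2)/(6+5)

Step 2 incorrectly adds fractions by separately adding numerators and denominators. This is wrong. The correct method requires a common denominator: 3/6 + 2/5 = (3×5 + 2×6)/(6×5) = 27/30 = 9/10. The method used gives 5/11, which is different.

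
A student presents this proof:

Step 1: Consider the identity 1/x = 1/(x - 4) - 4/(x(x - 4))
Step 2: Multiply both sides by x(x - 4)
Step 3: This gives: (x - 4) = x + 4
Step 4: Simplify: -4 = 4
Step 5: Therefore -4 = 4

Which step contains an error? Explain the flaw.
Step 3: This gives: (x - 4) = x + 4

Step 3 makes a sign error when clearing denominators. Multiplying -4/(x(x - 4)) by x(x - 4) gives -4, not +4. The correct result is (x - 4) = x - 4, which is trivially true, not (x - 4) = x + 4. (Step 1 is a valid identity: 1/(x - 4) - 4/(x(x - 4)) = (x - 4)/(x(x - 4)) = 1/x.)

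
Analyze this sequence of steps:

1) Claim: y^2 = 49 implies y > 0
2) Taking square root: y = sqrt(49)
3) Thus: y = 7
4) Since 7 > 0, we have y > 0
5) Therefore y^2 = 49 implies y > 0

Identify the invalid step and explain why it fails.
Step 2: Taking square root: y = sqrt(49)

Step 2 takes the square root and assumes the positive root only. The equation y^2 = 49 actually has two solutions: y = 7 and y = -7. The proof silently assumes y > 0 without justification, then uses this assumption to conclude y > 0, which is circular. The counterexample y = -7 shows the claim is false.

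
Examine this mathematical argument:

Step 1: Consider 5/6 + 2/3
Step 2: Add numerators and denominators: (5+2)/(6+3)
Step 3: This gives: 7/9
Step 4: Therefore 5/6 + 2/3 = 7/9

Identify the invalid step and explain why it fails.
Step 2: Add numerators and denominators: (5+2)/(6+3)

Step 2 incorrectly adds fractions by separately adding numerators and denominators. This is wrong. The correct method requires a common denominator: 5/6 + 2/3 = (5×3 + 2×6)/(6×3) = 27/18 = 3/2. The method used gives 7/9, which is different.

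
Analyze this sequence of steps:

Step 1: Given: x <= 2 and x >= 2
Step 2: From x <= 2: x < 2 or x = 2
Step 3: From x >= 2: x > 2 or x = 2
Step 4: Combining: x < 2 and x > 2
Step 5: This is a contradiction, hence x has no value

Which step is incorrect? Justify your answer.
Step 4: Combining: x < 2 and x > 2

Step 4 incorrectly combines the conditions. From x <= 2 and x >= 2, the intersection is x = 2. The error treats the 'or' cases as 'and' requirements. The correct conclusion is that x = 2 is the unique solution, not that no solution exists.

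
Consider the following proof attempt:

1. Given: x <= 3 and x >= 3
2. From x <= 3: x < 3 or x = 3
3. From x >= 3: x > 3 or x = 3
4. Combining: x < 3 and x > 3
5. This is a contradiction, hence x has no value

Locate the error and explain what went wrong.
Step 4: Combining: x < 3 and x > 3

Step 4 incorrectly combines the conditions. From x <= 3 and x >= 3, the intersection is x = 3. The error treats the 'or' cases as 'and' requirements. The correct conclusion is that x = 3 is the unique solution, not that no solution exists.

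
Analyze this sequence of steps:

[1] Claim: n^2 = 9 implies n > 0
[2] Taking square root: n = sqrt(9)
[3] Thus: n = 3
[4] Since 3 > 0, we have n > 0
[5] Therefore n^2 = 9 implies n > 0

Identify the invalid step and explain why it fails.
Step 2: Taking square root: n = sqrt(9)

Step 2 takes the square root and assumes the positive root only. The equation n^2 = 9 actually has two solutions: n = 3 and n = -3. The proof silently assumes n > 0 without justification, then uses this assumption to conclude n > 0, which is circular. The counterexample n = -3 shows the claim is false.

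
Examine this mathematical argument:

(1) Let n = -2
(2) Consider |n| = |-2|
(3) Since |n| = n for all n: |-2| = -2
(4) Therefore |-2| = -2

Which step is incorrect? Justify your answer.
Step 3: Since |n| = n for all n: |-2| = -2

Step 3 incorrectly states that |n| = n for all n. The correct definition is |n| = n when n >= 0, and |n| = -n when n < 0. Since -2 < 0, we have |-2| = -(-2) = 2, not -2.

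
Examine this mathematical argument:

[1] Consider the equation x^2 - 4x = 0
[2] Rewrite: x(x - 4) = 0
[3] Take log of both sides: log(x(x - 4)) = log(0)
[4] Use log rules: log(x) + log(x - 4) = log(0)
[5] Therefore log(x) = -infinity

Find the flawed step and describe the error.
Step 3: Take log of both sides: log(x(x - 4)) = log(0)

Step 3 takes the logarithm of both sides, resulting in log(0) on the right side. The logarithm is only defined for positive numbers; log(0) is undefined (approaches negative infinity). This operation is invalid.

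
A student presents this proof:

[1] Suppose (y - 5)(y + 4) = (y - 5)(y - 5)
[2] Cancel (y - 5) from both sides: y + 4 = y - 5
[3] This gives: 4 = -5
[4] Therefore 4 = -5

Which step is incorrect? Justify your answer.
Step 2: Cancel (y - 5) from both sides: y + 4 = y - 5

Step 2 cancels (y - 5) from both sides. This is only valid if (y - 5) ≠ 0, i.e., y ≠ 5. When y = 5, both sides equal zero regardless of the other factors. The correct approach requires considering y = 5 as a separate case.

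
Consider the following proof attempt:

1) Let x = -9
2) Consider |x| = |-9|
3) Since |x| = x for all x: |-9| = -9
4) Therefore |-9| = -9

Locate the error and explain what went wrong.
Step 3: Since |x| = x for all x: |-9| = -9

Step 3 incorrectly states that |x| = x for all x. The correct definition is |x| = x when x >= 0, and |x| = -x when x < 0. Since -9 < 0, we have |-9| = -(-9) = 9, not -9.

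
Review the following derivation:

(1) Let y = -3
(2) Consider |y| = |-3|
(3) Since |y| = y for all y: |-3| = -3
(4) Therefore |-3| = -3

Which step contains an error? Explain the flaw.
Step 3: Since |y| = y for all y: |-3| = -3

Step 3 incorrectly states that |y| = y for all y. The correct definition is |y| = y when y >= 0, and |y| = -y when y < 0. Since -3 < 0, we have |-3| = -(-3) = 3, not -3.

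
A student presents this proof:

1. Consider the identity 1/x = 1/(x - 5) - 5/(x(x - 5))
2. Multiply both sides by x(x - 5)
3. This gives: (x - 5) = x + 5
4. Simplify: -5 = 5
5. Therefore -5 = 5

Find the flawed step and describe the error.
Step 3: This gives: (x - 5) = x + 5

Step 3 makes a sign error when clearing denominators. Multiplying -5/(x(x - 5)) by x(x - 5) gives -5, not +5. The correct result is (x - 5) = x - 5, which is trivially true, not (x - 5) = x + 5. (Step 1 is a valid identity: 1/(x - 5) - 5/(x(x - 5)) = (x - 5)/(x(x - 5)) = 1/x.)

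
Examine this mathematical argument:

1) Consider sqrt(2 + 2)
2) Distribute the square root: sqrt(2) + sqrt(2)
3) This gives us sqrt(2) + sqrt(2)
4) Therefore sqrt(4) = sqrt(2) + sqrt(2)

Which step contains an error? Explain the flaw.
Step 2: Distribute the square root: sqrt(2) + sqrt(2)

Step 2 incorrectly 'distributes' the square root over addition. The square root function does not distribute: sqrt(a + b) ≠ sqrt(a) + sqrt(b). In fact, sqrt(2 + 2) = sqrt(4) ≈ 2.0000, while sqrt(2) + sqrt(2) ≈ 2.8284.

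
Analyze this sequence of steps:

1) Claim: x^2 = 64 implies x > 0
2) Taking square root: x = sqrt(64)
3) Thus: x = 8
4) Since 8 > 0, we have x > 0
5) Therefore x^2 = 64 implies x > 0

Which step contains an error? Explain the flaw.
Step 2: Taking square root: x = sqrt(64)

Step 2 takes the square root and assumes the positive root only. The equation x^2 = 64 actually has two solutions: x = 8 and x = -8. The proof silently assumes x > 0 without justification, then uses this assumption to conclude x > 0, which is circular. The counterexample x = -8 shows the claim is false.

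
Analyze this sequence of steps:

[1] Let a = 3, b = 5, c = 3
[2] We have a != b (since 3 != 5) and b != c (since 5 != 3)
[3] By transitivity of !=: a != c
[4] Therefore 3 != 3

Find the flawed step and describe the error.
Step 3: By transitivity of !=: a != c

Step 3 incorrectly applies transitivity to the '!=' relation. Transitivity states: if a R b and b R c, then a R c. However, '!=' is not transitive. Counterexample: 3 != 5 and 5 != 3, but 3 = 3 (both equal 3). Transitivity holds for relations like <, <=, =, but not for !=.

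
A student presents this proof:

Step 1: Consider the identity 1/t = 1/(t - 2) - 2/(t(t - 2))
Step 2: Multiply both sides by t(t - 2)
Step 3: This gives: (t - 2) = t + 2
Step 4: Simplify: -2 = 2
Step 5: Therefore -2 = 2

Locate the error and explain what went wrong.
Step 3: This gives: (t - 2) = t + 2

Step 3 makes a sign error when clearing denominators. Multiplying -2/(t(t - 2)) by t(t - 2) gives -2, not +2. The correct result is (t - 2) = t - 2, which is trivially true, not (t - 2) = t + 2. (Step 1 is a valid identity: 1/(t - 2) - 2/(t(t - 2)) = (t - 2)/(t(t - 2)) = 1/t.)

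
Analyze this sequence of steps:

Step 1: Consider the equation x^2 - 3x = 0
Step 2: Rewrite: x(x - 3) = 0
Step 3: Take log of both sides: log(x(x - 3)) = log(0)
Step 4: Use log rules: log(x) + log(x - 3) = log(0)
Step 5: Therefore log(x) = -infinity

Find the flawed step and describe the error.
Step 3: Take log of both sides: log(x(x - 3)) = log(0)

Step 3 takes the logarithm of both sides, resulting in log(0) on the right side. The logarithm is only defined for positive numbers; log(0) is undefined (approaches negative infinity). This operation is invalid.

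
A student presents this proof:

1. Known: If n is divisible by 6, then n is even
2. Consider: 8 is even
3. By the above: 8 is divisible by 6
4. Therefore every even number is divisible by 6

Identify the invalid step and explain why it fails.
Step 3: By the above: 8 is divisible by 6

Step 3 commits the fallacy of affirming the consequent. The known fact 'divisible by 6 → even' does NOT imply 'even → divisible by 6'. That would be the converse, which is false. For example, 8 is even but 8 ÷ 6 = 1.33, which is not an integer.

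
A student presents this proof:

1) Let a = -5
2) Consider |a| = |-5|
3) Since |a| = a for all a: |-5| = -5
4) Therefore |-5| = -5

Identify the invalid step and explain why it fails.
Step 3: Since |a| = a for all a: |-5| = -5

Step 3 incorrectly states that |a| = a for all a. The correct definition is |a| = a when a >= 0, and |a| = -a when a < 0. Since -5 < 0, we have |-5| = -(-5) = 5, not -5.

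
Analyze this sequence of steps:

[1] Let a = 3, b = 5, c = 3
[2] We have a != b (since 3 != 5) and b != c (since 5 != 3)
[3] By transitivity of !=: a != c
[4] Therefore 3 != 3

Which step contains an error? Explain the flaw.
Step 3: By transitivity of !=: a != c

Step 3 incorrectly applies transitivity to the '!=' relation. Transitivity states: if a R b and b R c, then a R c. However, '!=' is not transitive. Counterexample: 3 != 5 and 5 != 3, but 3 = 3 (both equal 3). Transitivity holds for relations like <, <=, =, but not for !=.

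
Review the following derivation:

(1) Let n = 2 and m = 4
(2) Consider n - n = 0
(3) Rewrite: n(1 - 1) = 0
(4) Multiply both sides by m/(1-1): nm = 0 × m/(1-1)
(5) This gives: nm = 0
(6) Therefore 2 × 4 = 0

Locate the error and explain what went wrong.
Step 4: Multiply both sides by m/(1-1): nm = 0 × m/(1-1)

Step 4 multiplies both sides by m/(1-1). However, 1-1 = 0, so this is multiplication by m/0, which is undefined. We cannot multiply by an undefined expression.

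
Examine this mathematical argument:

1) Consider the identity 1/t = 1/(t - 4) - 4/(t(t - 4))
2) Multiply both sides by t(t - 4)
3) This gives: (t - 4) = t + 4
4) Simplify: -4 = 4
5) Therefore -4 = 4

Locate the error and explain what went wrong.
Step 3: This gives: (t - 4) = t + 4

Step 3 makes a sign error when clearing denominators. Multiplying -4/(t(t - 4)) by t(t - 4) gives -4, not +4. The correct result is (t - 4) = t - 4, which is trivially true, not (t - 4) = t + 4. (Step 1 is a valid identity: 1/(t - 4) - 4/(t(t - 4)) = (t - 4)/(t(t - 4)) = 1/t.)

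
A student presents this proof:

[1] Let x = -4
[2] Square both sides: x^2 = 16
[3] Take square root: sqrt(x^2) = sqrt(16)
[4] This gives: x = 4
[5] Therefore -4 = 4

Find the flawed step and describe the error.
Step 4: This gives: x = 4

Step 4 incorrectly states that sqrt(x^2) = x. The correct identity is sqrt(x^2) = |x|. Since x = -4 < 0, we have sqrt(x^2) = |-4| = 4, not x = -4.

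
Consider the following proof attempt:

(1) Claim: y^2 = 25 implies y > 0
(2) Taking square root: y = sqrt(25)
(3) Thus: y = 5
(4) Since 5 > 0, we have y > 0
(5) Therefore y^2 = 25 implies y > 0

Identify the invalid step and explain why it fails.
Step 2: Taking square root: y = sqrt(25)

Step 2 takes the square root and assumes the positive root only. The equation y^2 = 25 actually has two solutions: y = 5 and y = -5. The proof silently assumes y > 0 without justification, then uses this assumption to conclude y > 0, which is circular. The counterexample y = -5 shows the claim is false.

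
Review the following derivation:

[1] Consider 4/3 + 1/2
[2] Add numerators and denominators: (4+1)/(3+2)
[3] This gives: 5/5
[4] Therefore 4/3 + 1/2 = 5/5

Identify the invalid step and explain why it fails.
Step 2: Add numerators and denominators: (4+1)/(3+2)

Step 2 incorrectly adds fractions by separately adding numerators and denominators. This is wrong. The correct method requires a common denominator: 4/3 + 1/2 = (4×2 + 1×3)/(3×2) = 11/6 = 11/6. The method used gives 5/5, which is different.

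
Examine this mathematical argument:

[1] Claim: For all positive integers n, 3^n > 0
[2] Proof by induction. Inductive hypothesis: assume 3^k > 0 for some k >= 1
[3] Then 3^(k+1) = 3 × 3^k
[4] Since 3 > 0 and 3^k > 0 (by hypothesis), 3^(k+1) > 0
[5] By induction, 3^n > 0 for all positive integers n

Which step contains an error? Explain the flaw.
Step 5: By induction, 3^n > 0 for all positive integers n

Step 5 concludes the proof by induction, but no base case was ever established. A valid induction proof requires: (1) a base case proving 3^1 > 0, and (2) an inductive step showing IF 3^k > 0 THEN 3^(k+1) > 0. Steps 2-4 correctly establish the inductive step, but without the base case the conclusion in step 5 does not follow.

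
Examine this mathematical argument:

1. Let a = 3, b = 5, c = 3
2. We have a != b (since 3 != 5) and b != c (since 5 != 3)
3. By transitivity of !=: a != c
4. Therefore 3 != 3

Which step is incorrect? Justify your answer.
Step 3: By transitivity of !=: a != c

Step 3 incorrectly applies transitivity to the '!=' relation. Transitivity states: if a R b and b R c, then a R c. However, '!=' is not transitive. Counterexample: 3 != 5 and 5 != 3, but 3 = 3 (both equal 3). Transitivity holds for relations like <, <=, =, but not for !=.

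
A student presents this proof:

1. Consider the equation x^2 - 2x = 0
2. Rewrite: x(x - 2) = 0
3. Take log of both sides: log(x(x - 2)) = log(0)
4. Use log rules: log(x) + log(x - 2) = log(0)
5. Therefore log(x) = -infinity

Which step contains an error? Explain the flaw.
Step 3: Take log of both sides: log(x(x - 2)) = log(0)

Step 3 takes the logarithm of both sides, resulting in log(0) on the right side. The logarithm is only defined for positive numbers; log(0) is undefined (approaches negative infinity). This operation is invalid.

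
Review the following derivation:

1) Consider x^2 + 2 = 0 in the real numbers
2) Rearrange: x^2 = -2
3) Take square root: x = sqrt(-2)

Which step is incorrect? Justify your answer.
Step 3: Take square root: x = sqrt(-2)

Step 3 takes the square root of -2, which is negative. In the real number system, the square root of a negative number is undefined. The equation x^2 + 2 = 0 has no real solutions. Square roots of negative numbers only exist in the complex numbers.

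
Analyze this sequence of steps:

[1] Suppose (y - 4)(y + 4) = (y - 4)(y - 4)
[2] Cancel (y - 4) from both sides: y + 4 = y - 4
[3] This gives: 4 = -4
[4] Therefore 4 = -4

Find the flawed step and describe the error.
Step 2: Cancel (y - 4) from both sides: y + 4 = y - 4

Step 2 cancels (y - 4) from both sides. This is only valid if (y - 4) ≠ 0, i.e., y ≠ 4. When y = 4, both sides equal zero regardless of the other factors. The correct approach requires considering y = 4 as a separate case.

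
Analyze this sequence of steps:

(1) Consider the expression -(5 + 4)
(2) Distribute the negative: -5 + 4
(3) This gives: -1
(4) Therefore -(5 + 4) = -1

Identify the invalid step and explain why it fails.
Step 2: Distribute the negative: -5 + 4

Step 2 incorrectly distributes the negative sign. The correct distribution is -(5 + 4) = -5 - 4 = -9. The negative must be applied to both terms, not just the first. The error treats -(5 + 4) as -5 + 4, which equals -1 instead of -9.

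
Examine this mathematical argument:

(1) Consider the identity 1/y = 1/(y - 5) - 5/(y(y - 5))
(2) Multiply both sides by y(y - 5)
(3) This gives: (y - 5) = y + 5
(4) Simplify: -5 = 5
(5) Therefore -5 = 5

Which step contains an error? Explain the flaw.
Step 3: This gives: (y - 5) = y + 5

Step 3 makes a sign error when clearing denominators. Multiplying -5/(y(y - 5)) by y(y - 5) gives -5, not +5. The correct result is (y - 5) = y - 5, which is trivially true, not (y - 5) = y + 5. (Step 1 is a valid identity: 1/(y - 5) - 5/(y(y - 5)) = (y - 5)/(y(y - 5)) = 1/y.)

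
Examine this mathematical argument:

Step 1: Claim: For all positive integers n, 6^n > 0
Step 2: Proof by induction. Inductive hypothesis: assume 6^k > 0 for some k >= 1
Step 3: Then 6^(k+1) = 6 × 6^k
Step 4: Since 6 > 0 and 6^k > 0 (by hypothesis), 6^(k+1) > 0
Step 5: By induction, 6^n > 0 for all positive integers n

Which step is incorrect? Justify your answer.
Step 5: By induction, 6^n > 0 for all positive integers n

Step 5 concludes the proof by induction, but no base case was ever established. A valid induction proof requires: (1) a base case proving 6^1 > 0, and (2) an inductive step showing IF 6^k > 0 THEN 6^(k+1) > 0. Steps 2-4 correctly establish the inductive step, but without the base case the conclusion in step 5 does not follow.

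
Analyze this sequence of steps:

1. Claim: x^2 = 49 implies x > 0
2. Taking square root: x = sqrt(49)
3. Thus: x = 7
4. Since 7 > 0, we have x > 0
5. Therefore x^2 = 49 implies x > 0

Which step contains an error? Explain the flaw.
Step 2: Taking square root: x = sqrt(49)

Step 2 takes the square root and assumes the positive root only. The equation x^2 = 49 actually has two solutions: x = 7 and x = -7. The proof silently assumes x > 0 without justification, then uses this assumption to conclude x > 0, which is circular. The counterexample x = -7 shows the claim is false.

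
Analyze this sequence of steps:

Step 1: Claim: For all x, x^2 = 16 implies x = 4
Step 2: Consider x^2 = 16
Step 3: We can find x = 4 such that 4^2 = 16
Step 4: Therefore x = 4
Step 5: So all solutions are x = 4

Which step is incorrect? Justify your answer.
Step 4: Therefore x = 4

Step 4 incorrectly concludes that x = 4 is the only solution. The proof shows that x = 4 is A solution (existence), but does not show it is the ONLY solution (uniqueness). In fact, x = -4 is also a solution since (-4)^2 = 16. Finding one solution doesn't prove there are no others.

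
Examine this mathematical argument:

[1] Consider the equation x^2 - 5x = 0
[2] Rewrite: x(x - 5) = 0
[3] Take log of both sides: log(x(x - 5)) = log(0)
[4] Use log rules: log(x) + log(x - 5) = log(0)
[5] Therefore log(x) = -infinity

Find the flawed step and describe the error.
Step 3: Take log of both sides: log(x(x - 5)) = log(0)

Step 3 takes the logarithm of both sides, resulting in log(0) on the right side. The logarithm is only defined for positive numbers; log(0) is undefined (approaches negative infinity). This operation is invalid.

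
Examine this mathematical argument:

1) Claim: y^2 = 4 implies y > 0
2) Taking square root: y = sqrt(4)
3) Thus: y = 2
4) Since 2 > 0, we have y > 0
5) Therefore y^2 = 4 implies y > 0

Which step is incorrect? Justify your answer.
Step 2: Taking square root: y = sqrt(4)

Step 2 takes the square root and assumes the positive root only. The equation y^2 = 4 actually has two solutions: y = 2 and y = -2. The proof silently assumes y > 0 without justification, then uses this assumption to conclude y > 0, which is circular. The counterexample y = -2 shows the claim is false.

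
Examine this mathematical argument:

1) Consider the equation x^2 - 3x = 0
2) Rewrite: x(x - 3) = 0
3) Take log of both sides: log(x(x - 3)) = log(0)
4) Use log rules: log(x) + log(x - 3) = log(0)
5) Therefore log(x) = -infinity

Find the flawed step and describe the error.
Step 3: Take log of both sides: log(x(x - 3)) = log(0)

Step 3 takes the logarithm of both sides, resulting in log(0) on the right side. The logarithm is only defined for positive numbers; log(0) is undefined (approaches negative infinity). This operation is invalid.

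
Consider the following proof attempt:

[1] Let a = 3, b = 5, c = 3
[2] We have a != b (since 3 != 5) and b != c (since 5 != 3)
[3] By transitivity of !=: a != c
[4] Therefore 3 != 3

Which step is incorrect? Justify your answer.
Step 3: By transitivity of !=: a != c

Step 3 incorrectly applies transitivity to the '!=' relation. Transitivity states: if a R b and b R c, then a R c. However, '!=' is not transitive. Counterexample: 3 != 5 and 5 != 3, but 3 = 3 (both equal 3). Transitivity holds for relations like <, <=, =, but not for !=.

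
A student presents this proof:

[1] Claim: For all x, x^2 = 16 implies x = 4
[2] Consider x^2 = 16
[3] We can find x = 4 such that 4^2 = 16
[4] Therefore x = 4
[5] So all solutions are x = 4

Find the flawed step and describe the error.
Step 4: Therefore x = 4

Step 4 incorrectly concludes that x = 4 is the only solution. The proof shows that x = 4 is A solution (existence), but does not show it is the ONLY solution (uniqueness). In fact, x = -4 is also a solution since (-4)^2 = 16. Finding one solution doesn't prove there are no others.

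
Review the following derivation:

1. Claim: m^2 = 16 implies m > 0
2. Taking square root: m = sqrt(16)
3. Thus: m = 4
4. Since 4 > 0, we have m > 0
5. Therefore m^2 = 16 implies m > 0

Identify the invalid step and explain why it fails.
Step 2: Taking square root: m = sqrt(16)

Step 2 takes the square root and assumes the positive root only. The equation m^2 = 16 actually has two solutions: m = 4 and m = -4. The proof silently assumes m > 0 without justification, then uses this assumption to conclude m > 0, which is circular. The counterexample m = -4 shows the claim is false.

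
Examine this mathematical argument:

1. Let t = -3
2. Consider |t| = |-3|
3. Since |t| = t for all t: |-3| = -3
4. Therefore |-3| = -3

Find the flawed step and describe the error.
Step 3: Since |t| = t for all t: |-3| = -3

Step 3 incorrectly states that |t| = t for all t. The correct definition is |t| = t when t >= 0, and |t| = -t when t < 0. Since -3 < 0, we have |-3| = -(-3) = 3, not -3.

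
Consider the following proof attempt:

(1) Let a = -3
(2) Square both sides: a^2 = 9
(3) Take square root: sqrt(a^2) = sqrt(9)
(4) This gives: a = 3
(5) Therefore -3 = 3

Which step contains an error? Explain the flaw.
Step 4: This gives: a = 3

Step 4 incorrectly states that sqrt(a^2) = a. The correct identity is sqrt(a^2) = |a|. Since a = -3 < 0, we have sqrt(a^2) = |-3| = 3, not a = -3.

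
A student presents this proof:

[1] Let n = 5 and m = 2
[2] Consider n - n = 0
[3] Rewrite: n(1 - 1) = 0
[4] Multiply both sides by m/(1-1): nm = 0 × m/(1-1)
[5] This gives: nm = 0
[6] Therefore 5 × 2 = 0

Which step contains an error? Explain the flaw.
Step 4: Multiply both sides by m/(1-1): nm = 0 × m/(1-1)

Step 4 multiplies both sides by m/(1-1). However, 1-1 = 0, so this is multiplication by m/0, which is undefined. We cannot multiply by an undefined expression.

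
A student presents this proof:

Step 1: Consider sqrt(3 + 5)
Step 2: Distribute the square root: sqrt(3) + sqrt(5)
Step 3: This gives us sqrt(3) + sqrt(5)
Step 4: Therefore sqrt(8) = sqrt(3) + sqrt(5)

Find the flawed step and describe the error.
Step 2: Distribute the square root: sqrt(3) + sqrt(5)

Step 2 incorrectly 'distributes' the square root over addition. The square root function does not distribute: sqrt(a + b) ≠ sqrt(a) + sqrt(b). In fact, sqrt(3 + 5) = sqrt(8) ≈ 2.8284, while sqrt(3) + sqrt(5) ≈ 3.9681.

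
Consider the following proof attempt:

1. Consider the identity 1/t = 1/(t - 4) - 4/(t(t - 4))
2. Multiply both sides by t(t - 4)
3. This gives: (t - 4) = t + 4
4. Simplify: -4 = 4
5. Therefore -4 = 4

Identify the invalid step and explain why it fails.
Step 3: This gives: (t - 4) = t + 4

Step 3 makes a sign error when clearing denominators. Multiplying -4/(t(t - 4)) by t(t - 4) gives -4, not +4. The correct result is (t - 4) = t - 4, which is trivially true, not (t - 4) = t + 4. (Step 1 is a valid identity: 1/(t - 4) - 4/(t(t - 4)) = (t - 4)/(t(t - 4)) = 1/t.)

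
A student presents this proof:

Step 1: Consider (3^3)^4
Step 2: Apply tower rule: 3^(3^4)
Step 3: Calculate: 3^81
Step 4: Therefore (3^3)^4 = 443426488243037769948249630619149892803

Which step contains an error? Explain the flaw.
Step 2: Apply tower rule: 3^(3^4)

Step 2 incorrectly states that (a^b)^c = a^(b^c). The correct rule is (a^b)^c = a^(b×c). The actual value is (3^3)^4 = 3^12 = 531441, not 3^81 = 443426488243037769948249630619149892803.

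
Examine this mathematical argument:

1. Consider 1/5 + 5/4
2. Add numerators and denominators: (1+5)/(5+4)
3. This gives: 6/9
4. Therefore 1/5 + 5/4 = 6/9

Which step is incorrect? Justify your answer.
Step 2: Add numerators and denominators: (1+5)/(5+4)

Step 2 incorrectly adds fractions by separately adding numerators and denominators. This is wrong. The correct method requires a common denominator: 1/5 + 5/4 = (1×4 + 5×5)/(5×4) = 29/20 = 29/20. The method used gives 6/9, which is different.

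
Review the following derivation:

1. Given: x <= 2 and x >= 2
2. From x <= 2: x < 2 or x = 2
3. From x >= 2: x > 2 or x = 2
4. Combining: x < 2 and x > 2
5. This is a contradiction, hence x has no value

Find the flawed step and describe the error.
Step 4: Combining: x < 2 and x > 2

Step 4 incorrectly combines the conditions. From x <= 2 and x >= 2, the intersection is x = 2. The error treats the 'or' cases as 'and' requirements. The correct conclusion is that x = 2 is the unique solution, not that no solution exists.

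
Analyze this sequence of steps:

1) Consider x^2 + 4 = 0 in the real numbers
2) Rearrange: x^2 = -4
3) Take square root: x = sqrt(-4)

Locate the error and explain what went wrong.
Step 3: Take square root: x = sqrt(-4)

Step 3 takes the square root of -4, which is negative. In the real number system, the square root of a negative number is undefined. The equation x^2 + 4 = 0 has no real solutions. Square roots of negative numbers only exist in the complex numbers.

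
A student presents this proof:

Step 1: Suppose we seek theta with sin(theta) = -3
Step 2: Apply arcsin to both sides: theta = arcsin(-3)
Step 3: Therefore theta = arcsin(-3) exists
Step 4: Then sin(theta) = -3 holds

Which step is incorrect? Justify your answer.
Step 2: Apply arcsin to both sides: theta = arcsin(-3)

Step 2 applies arcsin to -3. However, arcsin(x) is only defined for x in [-1, 1] because sin(theta) can only produce values in that range. Since |-3| > 1, arcsin(-3) is undefined. There is no angle whose sine equals -3.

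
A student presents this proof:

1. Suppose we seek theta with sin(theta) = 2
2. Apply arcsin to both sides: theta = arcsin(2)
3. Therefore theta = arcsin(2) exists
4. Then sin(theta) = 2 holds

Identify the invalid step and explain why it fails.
Step 2: Apply arcsin to both sides: theta = arcsin(2)

Step 2 applies arcsin to 2. However, arcsin(x) is only defined for x in [-1, 1] because sin(theta) can only produce values in that range. Since |2| > 1, arcsin(2) is undefined. There is no angle whose sine equals 2.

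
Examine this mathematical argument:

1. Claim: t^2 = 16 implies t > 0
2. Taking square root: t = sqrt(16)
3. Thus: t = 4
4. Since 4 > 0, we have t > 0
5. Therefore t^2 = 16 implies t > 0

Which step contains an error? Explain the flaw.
Step 2: Taking square root: t = sqrt(16)

Step 2 takes the square root and assumes the positive root only. The equation t^2 = 16 actually has two solutions: t = 4 and t = -4. The proof silently assumes t > 0 without justification, then uses this assumption to conclude t > 0, which is circular. The counterexample t = -4 shows the claim is false.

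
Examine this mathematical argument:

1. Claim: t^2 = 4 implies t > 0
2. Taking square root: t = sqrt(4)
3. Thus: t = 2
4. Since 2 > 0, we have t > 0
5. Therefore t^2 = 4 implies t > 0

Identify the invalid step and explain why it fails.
Step 2: Taking square root: t = sqrt(4)

Step 2 takes the square root and assumes the positive root only. The equation t^2 = 4 actually has two solutions: t = 2 and t = -2. The proof silently assumes t > 0 without justification, then uses this assumption to conclude t > 0, which is circular. The counterexample t = -2 shows the claim is false.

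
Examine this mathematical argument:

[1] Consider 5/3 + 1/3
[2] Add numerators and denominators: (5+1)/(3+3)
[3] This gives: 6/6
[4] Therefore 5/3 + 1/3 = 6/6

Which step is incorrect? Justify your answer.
Step 2: Add numerators and denominators: (5+1)/(3+3)

Step 2 incorrectly adds fractions by separately adding numerators and denominators. This is wrong. The correct method requires a common denominator: 5/3 + 1/3 = (5×3 + 1×3)/(3×3) = 18/9 = 2. The method used gives 6/6, which is different.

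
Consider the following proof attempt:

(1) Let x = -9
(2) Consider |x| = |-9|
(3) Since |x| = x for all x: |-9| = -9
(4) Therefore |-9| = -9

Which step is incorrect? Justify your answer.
Step 3: Since |x| = x for all x: |-9| = -9

Step 3 incorrectly states that |x| = x for all x. The correct definition is |x| = x when x >= 0, and |x| = -x when x < 0. Since -9 < 0, we have |-9| = -(-9) = 9, not -9.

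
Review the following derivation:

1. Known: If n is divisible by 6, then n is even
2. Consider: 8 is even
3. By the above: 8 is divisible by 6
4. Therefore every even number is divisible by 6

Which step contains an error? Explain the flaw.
Step 3: By the above: 8 is divisible by 6

Step 3 commits the fallacy of affirming the consequent. The known fact 'divisible by 6 → even' does NOT imply 'even → divisible by 6'. That would be the converse, which is false. For example, 8 is even but 8 ÷ 6 = 1.33, which is not an integer.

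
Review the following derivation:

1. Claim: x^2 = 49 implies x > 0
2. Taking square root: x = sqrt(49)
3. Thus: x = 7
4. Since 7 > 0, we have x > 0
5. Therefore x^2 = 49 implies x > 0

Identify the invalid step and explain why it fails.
Step 2: Taking square root: x = sqrt(49)

Step 2 takes the square root and assumes the positive root only. The equation x^2 = 49 actually has two solutions: x = 7 and x = -7. The proof silently assumes x > 0 without justification, then uses this assumption to conclude x > 0, which is circular. The counterexample x = -7 shows the claim is false.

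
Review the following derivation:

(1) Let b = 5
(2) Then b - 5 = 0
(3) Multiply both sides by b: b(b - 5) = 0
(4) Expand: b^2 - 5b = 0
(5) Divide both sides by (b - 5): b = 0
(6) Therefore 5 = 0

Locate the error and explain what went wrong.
Step 5: Divide both sides by (b - 5): b = 0

Step 5 divides both sides by (b - 5). However, since b = 5, we have (b - 5) = 0. Division by zero is undefined, making this step invalid.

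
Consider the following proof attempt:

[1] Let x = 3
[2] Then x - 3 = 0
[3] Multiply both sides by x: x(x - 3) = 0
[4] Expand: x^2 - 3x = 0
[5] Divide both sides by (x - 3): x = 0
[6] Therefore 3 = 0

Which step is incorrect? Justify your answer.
Step 5: Divide both sides by (x - 3): x = 0

Step 5 divides both sides by (x - 3). However, since x = 3, we have (x - 3) = 0. Division by zero is undefined, making this step invalid.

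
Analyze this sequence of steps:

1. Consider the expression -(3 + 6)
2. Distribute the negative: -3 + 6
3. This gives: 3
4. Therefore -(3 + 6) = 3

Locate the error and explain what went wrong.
Step 2: Distribute the negative: -3 + 6

Step 2 incorrectly distributes the negative sign. The correct distribution is -(3 + 6) = -3 - 6 = -9. The negative must be applied to both terms, not just the first. The error treats -(3 + 6) as -3 + 6, which equals 3 instead of -9.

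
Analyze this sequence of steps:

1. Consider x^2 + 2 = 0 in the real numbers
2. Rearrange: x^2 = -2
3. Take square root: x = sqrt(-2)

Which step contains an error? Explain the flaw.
Step 3: Take square root: x = sqrt(-2)

Step 3 takes the square root of -2, which is negative. In the real number system, the square root of a negative number is undefined. The equation x^2 + 2 = 0 has no real solutions. Square roots of negative numbers only exist in the complex numbers.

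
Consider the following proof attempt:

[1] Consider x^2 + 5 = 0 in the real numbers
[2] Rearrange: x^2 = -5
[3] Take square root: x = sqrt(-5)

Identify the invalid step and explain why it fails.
Step 3: Take square root: x = sqrt(-5)

Step 3 takes the square root of -5, which is negative. In the real number system, the square root of a negative number is undefined. The equation x^2 + 5 = 0 has no real solutions. Square roots of negative numbers only exist in the complex numbers.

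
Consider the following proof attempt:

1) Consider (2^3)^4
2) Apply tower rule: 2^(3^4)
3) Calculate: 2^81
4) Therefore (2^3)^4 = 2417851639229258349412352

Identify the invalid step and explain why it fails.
Step 2: Apply tower rule: 2^(3^4)

Step 2 incorrectly states that (a^b)^c = a^(b^c). The correct rule is (a^b)^c = a^(b×c). The actual value is (2^3)^4 = 2^12 = 4096, not 2^81 = 2417851639229258349412352.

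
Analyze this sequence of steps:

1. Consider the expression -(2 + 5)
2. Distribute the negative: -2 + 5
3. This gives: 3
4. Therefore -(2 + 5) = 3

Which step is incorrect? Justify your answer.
Step 2: Distribute the negative: -2 + 5

Step 2 incorrectly distributes the negative sign. The correct distribution is -(2 + 5) = -2 - 5 = -7. The negative must be applied to both terms, not just the first. The error treats -(2 + 5) as -2 + 5, which equals 3 instead of -7.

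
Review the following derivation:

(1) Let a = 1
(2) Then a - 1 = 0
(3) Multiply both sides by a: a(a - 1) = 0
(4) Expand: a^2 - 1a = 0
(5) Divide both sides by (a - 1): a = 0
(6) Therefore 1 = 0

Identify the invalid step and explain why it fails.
Step 5: Divide both sides by (a - 1): a = 0

Step 5 divides both sides by (a - 1). However, since a = 1, we have (a - 1) = 0. Division by zero is undefined, making this step invalid.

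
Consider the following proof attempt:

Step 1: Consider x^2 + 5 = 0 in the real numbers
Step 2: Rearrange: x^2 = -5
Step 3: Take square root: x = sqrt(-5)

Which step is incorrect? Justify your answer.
Step 3: Take square root: x = sqrt(-5)

Step 3 takes the square root of -5, which is negative. In the real number system, the square root of a negative number is undefined. The equation x^2 + 5 = 0 has no real solutions. Square roots of negative numbers only exist in the complex numbers.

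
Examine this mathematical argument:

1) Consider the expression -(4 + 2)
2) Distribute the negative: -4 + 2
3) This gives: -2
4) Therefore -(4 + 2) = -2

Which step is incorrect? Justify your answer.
Step 2: Distribute the negative: -4 + 2

Step 2 incorrectly distributes the negative sign. The correct distribution is -(4 + 2) = -4 - 2 = -6. The negative must be applied to both terms, not just the first. The error treats -(4 + 2) as -4 + 2, which equals -2 instead of -6.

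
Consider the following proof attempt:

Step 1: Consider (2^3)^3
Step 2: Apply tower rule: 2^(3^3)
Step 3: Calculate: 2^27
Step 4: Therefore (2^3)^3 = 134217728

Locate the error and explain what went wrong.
Step 2: Apply tower rule: 2^(3^3)

Step 2 incorrectly states that (a^b)^c = a^(b^c). The correct rule is (a^b)^c = a^(b×c). The actual value is (2^3)^3 = 2^9 = 512, not 2^27 = 134217728.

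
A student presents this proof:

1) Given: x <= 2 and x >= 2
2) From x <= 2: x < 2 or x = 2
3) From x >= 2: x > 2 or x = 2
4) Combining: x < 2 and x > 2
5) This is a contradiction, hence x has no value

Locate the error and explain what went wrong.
Step 4: Combining: x < 2 and x > 2

Step 4 incorrectly combines the conditions. From x <= 2 and x >= 2, the intersection is x = 2. The error treats the 'or' cases as 'and' requirements. The correct conclusion is that x = 2 is the unique solution, not that no solution exists.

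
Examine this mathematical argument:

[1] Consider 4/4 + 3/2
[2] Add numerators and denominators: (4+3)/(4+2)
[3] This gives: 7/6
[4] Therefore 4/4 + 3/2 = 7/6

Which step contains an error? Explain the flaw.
Step 2: Add numerators and denominators: (4+3)/(4+2)

Step 2 incorrectly adds fractions by separately adding numerators and denominators. This is wrong. The correct method requires a common denominator: 4/4 + 3/2 = (4×2 + 3×4)/(4×2) = 20/8 = 5/2. The method used gives 7/6, which is different.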